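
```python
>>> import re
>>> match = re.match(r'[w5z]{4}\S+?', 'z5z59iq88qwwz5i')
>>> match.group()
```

The pattern matches exactly 4 of one of [w5z]; then one or more of a non-whitespace character (lazy).
The `?` after the quantifier makes it lazy — it takes as little as possible before letting the rest of the pattern try.
`re.match` won't scan ahead — the pattern has to work from the very first character.
The match spans [0:5] → 'z5z59'.

'z5z59'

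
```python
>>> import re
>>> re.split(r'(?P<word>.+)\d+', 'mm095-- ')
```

This matches one or more of any character (captured as 'word'); then one or more of a digit.
Matches to split on: at [0:5] → 'mm095'.
`re.split` interleaves the captured-group text with the surrounding fragments.

['', 'mm09', '-- ']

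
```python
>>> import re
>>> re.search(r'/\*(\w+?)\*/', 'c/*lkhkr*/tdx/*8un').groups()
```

The match spans [1:10] → '/*lkhkr*/'.
Captured: group 1 = 'lkhkr'.

('lkhkr',)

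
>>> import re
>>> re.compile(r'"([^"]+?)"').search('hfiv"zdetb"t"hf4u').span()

(4, 11)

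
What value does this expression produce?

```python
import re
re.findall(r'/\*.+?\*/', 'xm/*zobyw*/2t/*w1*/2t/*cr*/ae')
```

Walking the string: at [2:11] → '/*zobyw*/'; at [13:19] → '/*w1*/'; at [21:27] → '/*cr*/'.
`findall` yields the raw match text (3 of them) because the pattern has no groups.

['/*zobyw*/', '/*w1*/', '/*cr*/']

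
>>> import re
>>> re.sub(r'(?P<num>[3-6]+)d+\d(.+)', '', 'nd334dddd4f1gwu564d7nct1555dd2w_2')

'nd'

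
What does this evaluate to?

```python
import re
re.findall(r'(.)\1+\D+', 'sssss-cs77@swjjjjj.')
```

['s', '7']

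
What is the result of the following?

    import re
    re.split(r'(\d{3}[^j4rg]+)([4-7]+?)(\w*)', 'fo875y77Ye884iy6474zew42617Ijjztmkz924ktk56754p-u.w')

The pattern matches exactly 3 of a digit, then one or more of any character except [j4rg] (captured); then one or more of a character in [4-7] (lazy) (captured); then zero or more of a word character (captured).
Matches to split on: at [2:47] → '875y77Ye884iy6474zew42617Ijjztmkz924ktk56754p'.
With a capturing group present, the delimiter's captured portion is kept in the result list.

['fo', '875y77Ye88', '4', 'iy6474zew42617Ijjztmkz924ktk56754p', '-u.w']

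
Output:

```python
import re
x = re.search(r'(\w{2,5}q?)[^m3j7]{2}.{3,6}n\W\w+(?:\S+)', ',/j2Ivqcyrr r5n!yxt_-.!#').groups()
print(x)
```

This matches 2 to 5 of a word character, then optionally a literal 'q' (captured); then exactly 2 of any character except [m3j7]; then 3 to 6 of any character, then a literal 'n', then a non-word character; then one or more of a word character; then one or more of a non-whitespace character (non-capturing group).
`search` walks the string left to right and returns the first match it finds.
The match spans [2:24] → 'j2Ivqcyrr r5n!yxt_-.!#'.
Captured: group 1 = 'j2Ivq'.

('j2Ivq',)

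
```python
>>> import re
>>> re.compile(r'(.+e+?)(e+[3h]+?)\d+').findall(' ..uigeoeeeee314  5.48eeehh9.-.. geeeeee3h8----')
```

[(' ..uigeoeeeee314  5.48eeehh9.-.. geeeee', 'e3h')]

The pattern matches one or more of any character, then one or more of a literal 'e' (lazy) (captured); then one or more of a literal 'e', then one or more of one of [3h] (lazy) (captured); then one or more of a digit.
`findall` packs the 2 group values into a tuple for every match.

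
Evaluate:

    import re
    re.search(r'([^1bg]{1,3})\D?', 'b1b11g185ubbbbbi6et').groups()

The match spans [7:11] → '85ub'.
Captured: group 1 = '85u'.

('85u',)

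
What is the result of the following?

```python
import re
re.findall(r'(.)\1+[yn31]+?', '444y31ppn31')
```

['4', 'p']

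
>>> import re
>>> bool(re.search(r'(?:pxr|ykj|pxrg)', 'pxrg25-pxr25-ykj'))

The match spans [0:3] → 'pxr'.

True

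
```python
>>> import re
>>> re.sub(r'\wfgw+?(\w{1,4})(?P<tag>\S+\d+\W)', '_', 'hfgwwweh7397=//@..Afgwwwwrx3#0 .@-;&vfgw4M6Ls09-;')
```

The pattern matches a word character, then the literal 'fg', then one or more of the literal 'w' (lazy); then 1 to 4 of a word character (captured); then one or more of a non-whitespace character, then one or more of a digit, then a non-word character (captured as 'tag').
Each match is replaced by '_'.

'_.@-;&_;'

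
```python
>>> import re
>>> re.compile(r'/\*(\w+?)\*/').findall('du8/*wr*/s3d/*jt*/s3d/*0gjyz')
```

With a single group, `findall` returns only what that group captured — 2 items.

['wr', 'jt']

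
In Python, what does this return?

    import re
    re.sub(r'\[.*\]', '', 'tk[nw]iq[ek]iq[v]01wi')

Matches: at [2:17] → '[nw]iq[ek]iq[v]'.
`sub` substitutes '' at each match site.

'tk01wi'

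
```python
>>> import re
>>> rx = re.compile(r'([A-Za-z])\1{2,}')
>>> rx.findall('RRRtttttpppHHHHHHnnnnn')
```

['R', 't', 'p', 'H', 'n']

A backreference is literal: `\1` must see the identical characters the first group matched.
Matches: at [0:3] match 'RRR', group 1 = 'R'; at [3:8] match 'ttttt', group 1 = 't'; at [8:11] match 'ppp', group 1 = 'p'; at [11:17] match 'HHHHHH', group 1 = 'H'; at [17:22] match 'nnnnn', group 1 = 'n'.
`findall` collects group 1 from each match (5 total).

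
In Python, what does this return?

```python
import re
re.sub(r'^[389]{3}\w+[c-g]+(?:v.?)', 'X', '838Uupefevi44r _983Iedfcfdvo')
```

Every occurrence is swapped for 'X'.

'X44r _983Iedfcfdvo'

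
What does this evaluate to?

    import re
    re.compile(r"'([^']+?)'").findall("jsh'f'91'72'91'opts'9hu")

With a single group, `findall` returns only what that group captured — 3 items.

['f', '72', 'opts']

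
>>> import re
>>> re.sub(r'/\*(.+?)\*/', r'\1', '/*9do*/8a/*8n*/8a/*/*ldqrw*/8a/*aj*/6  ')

'9do8a8n8a/*ldqrw8aaj6  '

A `+?`/`*?`/`{m,n}?` starts at its minimum and grows only as far as needed for what follows to match.
Matches: at [0:7] → '/*9do*/'; at [9:15] → '/*8n*/'; at [17:28] → '/*/*ldqrw*/'; at [30:36] → '/*aj*/'.
Each match is replaced using the text its own group 1 captured.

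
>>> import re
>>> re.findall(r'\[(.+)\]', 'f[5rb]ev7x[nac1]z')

Matches: at [1:16] match '[5rb]ev7x[nac1]', group 1 = '5rb]ev7x[nac1'.
With a single group, `findall` returns only what that group captured — 1 item.

['5rb]ev7x[nac1']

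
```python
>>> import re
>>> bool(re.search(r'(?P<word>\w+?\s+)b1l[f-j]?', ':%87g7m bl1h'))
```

Pattern: one or more of a word character (lazy), then one or more of whitespace (captured as 'word'); then the literal 'b1l', then optionally a character in [f-j].
`search` walks the string left to right and returns the first match it finds.
Here no position works, so the call returns None, and `bool(None)` is False.

False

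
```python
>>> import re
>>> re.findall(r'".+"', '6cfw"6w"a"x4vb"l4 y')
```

Scanning left to right: at [4:15] → '"6w"a"x4vb"'.
`findall` yields the raw match text (1 of them) because the pattern has no groups.

['"6w"a"x4vb"']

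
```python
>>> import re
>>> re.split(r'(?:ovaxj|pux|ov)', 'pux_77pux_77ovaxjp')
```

Alternation tries branches left to right and keeps the first one that lets the overall match succeed at that position.
Matches to split on: at [0:3] → 'pux'; at [6:9] → 'pux'; at [12:17] → 'ovaxj'.
Splitting on the pattern gives 4 pieces.

['', '_77', '_77', 'p']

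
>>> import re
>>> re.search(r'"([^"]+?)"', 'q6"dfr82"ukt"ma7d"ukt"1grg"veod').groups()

`re.search` scans for the first position where the pattern succeeds.
The match spans [2:9] → '"dfr82"'.
Captured: group 1 = 'dfr82'.

('dfr82',)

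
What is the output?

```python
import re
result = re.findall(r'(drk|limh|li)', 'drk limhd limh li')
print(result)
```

['drk', 'limh', 'limh', 'li']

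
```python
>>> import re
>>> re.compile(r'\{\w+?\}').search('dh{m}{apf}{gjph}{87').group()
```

'{m}'

`re.search` tries every starting position until one works.
The match spans [2:5] → '{m}'.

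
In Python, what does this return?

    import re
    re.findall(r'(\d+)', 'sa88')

The pattern matches one or more of a digit (captured).
Matches: at [2:4] match '88', group 1 = '88'.
With a single group, `findall` returns only what that group captured — 1 item.

['88']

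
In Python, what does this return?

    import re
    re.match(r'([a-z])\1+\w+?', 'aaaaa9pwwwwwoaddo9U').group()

'aaaaa9'

`\1` is not a pattern — it's the concrete string captured by group 1, re-applied verbatim.
`re.match` won't scan ahead — the pattern has to work from the very first character.
The match spans [0:6] → 'aaaaa9'.
Captured: group 1 = 'a'.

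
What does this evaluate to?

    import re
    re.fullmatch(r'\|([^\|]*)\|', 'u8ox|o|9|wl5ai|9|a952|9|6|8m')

None

`re.fullmatch` is like wrapping the pattern in `^…$` (in single-line mode).
Here there's no way to consume every character, so the call returns None.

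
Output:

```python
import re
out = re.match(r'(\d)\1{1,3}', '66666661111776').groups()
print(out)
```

('6',)

The match spans [0:4] → '6666'.
Captured: group 1 = '6'.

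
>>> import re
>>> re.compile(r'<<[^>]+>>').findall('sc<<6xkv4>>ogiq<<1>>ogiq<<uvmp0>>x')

['<<6xkv4>>', '<<1>>', '<<uvmp0>>']

Scanning left to right: at [2:11] → '<<6xkv4>>'; at [15:20] → '<<1>>'; at [24:33] → '<<uvmp0>>'.
No capturing groups, so `findall` returns the 3 full match strings.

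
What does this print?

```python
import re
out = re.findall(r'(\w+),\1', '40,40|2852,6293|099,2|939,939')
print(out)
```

['40', '939']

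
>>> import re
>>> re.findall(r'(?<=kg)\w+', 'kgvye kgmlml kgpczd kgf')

['vye', 'mlml', 'pczd', 'f']

The positive lookaround only admits positions where the adjacent text matches; those characters stay outside the span.
No capturing groups, so `findall` returns the 4 full match strings.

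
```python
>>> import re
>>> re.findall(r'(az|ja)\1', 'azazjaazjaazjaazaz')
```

['az', 'az']

The backreference `\1` re-matches whatever the first group consumed, character for character.
Walking the string: at [0:4] match 'azaz', group 1 = 'az'; at [14:18] match 'azaz', group 1 = 'az'.
Because there's exactly one group, `findall` drops the full match and keeps group 1 from each hit.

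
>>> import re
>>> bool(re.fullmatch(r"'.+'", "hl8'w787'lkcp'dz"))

`re.fullmatch` is like wrapping the pattern in `^…$` (in single-line mode).
Here the string isn't matched end-to-end, so the call returns None, and `bool(None)` is False.

False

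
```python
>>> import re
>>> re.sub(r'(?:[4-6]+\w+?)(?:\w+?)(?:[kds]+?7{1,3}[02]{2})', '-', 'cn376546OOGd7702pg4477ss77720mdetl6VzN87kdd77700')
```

'cn37-pg-mdetl-'

With the lazy modifier that quantifier settles for the fewest repetitions that let the rest of the pattern succeed (the atoms after it are unaffected and can still be greedy).
Every occurrence is swapped for '-'.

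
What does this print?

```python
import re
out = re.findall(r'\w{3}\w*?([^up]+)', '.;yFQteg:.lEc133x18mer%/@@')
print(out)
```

['teg:.lEc133x18mer%/@@']

The pattern matches exactly 3 of a word character, then zero or more of a word character (lazy); then one or more of any character except [up] (captured).
With the lazy modifier that quantifier settles for the fewest repetitions that let the rest of the pattern succeed (the atoms after it are unaffected and can still be greedy).
Matches: at [2:26] match 'yFQteg:.lEc133x18mer%/@@', group 1 = 'teg:.lEc133x18mer%/@@'.
`findall` collects group 1 from the one match (1 total).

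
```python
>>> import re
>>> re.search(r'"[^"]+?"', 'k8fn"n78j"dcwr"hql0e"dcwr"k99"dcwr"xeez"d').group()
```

'"n78j"'

`re.search` scans for the first position where the pattern succeeds.
The match spans [4:10] → '"n78j"'.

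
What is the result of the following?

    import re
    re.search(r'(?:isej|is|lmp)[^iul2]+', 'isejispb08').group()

The match spans [0:4] → 'isej'.

'isej'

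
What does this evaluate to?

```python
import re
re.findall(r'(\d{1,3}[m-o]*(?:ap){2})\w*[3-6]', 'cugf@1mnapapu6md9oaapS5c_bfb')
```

['1mnapap']

`findall` collects group 1 from the one match (1 total).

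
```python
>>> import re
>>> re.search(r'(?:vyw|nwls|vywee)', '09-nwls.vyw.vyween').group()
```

'nwls'

`search` walks the string left to right and returns the first match it finds.
The match spans [3:7] → 'nwls'.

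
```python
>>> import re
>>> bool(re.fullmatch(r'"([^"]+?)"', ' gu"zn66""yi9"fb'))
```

`fullmatch` succeeds only if the pattern covers the string from start to end.
Here the pattern can't cover the whole string, so the call returns None, and `bool(None)` is False.

False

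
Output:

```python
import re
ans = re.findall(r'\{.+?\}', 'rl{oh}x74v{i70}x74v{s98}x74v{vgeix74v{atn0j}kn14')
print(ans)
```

Walking the string: at [2:6] → '{oh}'; at [10:15] → '{i70}'; at [19:24] → '{s98}'; at [28:44] → '{vgeix74v{atn0j}'.
No capturing groups, so `findall` returns the 4 full match strings.

['{oh}', '{i70}', '{s98}', '{vgeix74v{atn0j}']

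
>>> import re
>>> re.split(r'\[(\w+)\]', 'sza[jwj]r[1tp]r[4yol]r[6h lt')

The group in the pattern means `split` returns the separators' captures alongside the pieces.

['sza', 'jwj', 'r', '1tp', 'r', '4yol', 'r[6h lt']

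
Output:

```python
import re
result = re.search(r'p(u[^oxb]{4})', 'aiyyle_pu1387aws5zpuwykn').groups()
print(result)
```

('u1387',)

The match spans [7:13] → 'pu1387'.
Captured: group 1 = 'u1387'.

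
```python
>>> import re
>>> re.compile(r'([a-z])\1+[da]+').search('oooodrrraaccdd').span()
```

A backreference is literal: `\1` must see the identical characters the first group matched.
`search` walks the string left to right and returns the first match it finds.
The match spans [0:5] → 'ooood'.
Captured: group 1 = 'o'.

(0, 5)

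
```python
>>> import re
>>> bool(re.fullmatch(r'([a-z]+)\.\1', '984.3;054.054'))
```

False

`re.fullmatch` requires the pattern to consume the entire string.
Here there's no way to consume every character, so the call returns None, and `bool(None)` is False.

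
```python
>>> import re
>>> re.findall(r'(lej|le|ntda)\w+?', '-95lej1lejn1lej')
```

`|` is ordered: at each position the engine commits to the first alternative that works.
Matches: at [3:7] match 'lej1', group 1 = 'lej'; at [7:11] match 'lejn', group 1 = 'lej'; at [12:15] match 'lej', group 1 = 'le'.
`findall` collects group 1 from each match (3 total).

['lej', 'lej', 'le']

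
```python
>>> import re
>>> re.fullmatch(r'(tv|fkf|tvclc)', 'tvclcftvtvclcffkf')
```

`fullmatch` succeeds only if the pattern covers the string from start to end.
Here the string isn't matched end-to-end, so the call returns None.

None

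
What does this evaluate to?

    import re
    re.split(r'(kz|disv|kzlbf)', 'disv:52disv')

['', 'disv', ':52', 'disv', '']

`re.split` interleaves the captured-group text with the surrounding fragments.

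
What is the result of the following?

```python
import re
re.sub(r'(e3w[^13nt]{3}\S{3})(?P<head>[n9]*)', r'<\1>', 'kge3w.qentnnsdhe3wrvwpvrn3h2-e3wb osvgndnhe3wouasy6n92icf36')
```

This matches the literal 'e3w', then exactly 3 of any character except [13nt], then exactly 3 of a non-whitespace character (captured); then zero or more of one of [n9] (captured as 'head').
Matches: at [2:12] → 'e3w.qentnn'; at [15:25] → 'e3wrvwpvrn'; at [29:39] → 'e3wb osvgn'; at [42:53] → 'e3wouasy6n9'.
The replacement refers to a captured group, so each match is rewritten using its own captured text.

'kg<e3w.qentn>sdh<e3wrvwpvr>3h2-<e3wb osvg>dnh<e3wouasy6>2icf36'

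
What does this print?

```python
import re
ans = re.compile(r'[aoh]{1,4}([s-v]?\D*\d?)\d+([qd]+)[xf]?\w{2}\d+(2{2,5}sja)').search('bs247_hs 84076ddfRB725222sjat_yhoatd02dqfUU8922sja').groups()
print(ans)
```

('s 8', 'dd', '22sja')

The pattern matches 1 to 4 of one of [aoh]; then optionally a character in [s-v], then zero or more of a non-digit, then optionally a digit (captured); then one or more of a digit; then one or more of one of [qd] (captured); then optionally one of [xf], then exactly 2 of a word character, then one or more of a digit; then 2 to 5 of the literal '2', then the literal 'sja' (captured).
`re.search` scans for the first position where the pattern succeeds.
The match spans [6:28] → 'hs 84076ddfRB725222sja'.
Captured: group 1 = 's 8', group 2 = 'dd', group 3 = '22sja'.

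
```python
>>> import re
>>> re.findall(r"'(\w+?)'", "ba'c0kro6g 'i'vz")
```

['i']

Walking the string: at [11:14] match "'i'", group 1 = 'i'.
Because there's exactly one group, `findall` drops the full match and keeps group 1 from the one hit.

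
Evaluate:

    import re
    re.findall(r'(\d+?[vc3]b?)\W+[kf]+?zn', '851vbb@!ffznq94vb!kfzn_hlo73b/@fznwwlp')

Pattern: one or more of a digit (lazy), then one of [vc3], then optionally the literal 'b' (captured); then one or more of a non-word character, then one or more of one of [kf] (lazy), then the literal 'zn'.
Scanning left to right: at [13:22] match '94vb!kfzn', group 1 = '94vb'; at [26:34] match '73b/@fzn', group 1 = '73b'.
Because there's exactly one group, `findall` drops the full match and keeps group 1 from each hit.

['94vb', '73b']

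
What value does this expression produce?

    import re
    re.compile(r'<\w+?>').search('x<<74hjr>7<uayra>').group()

'<74hjr>'

The match spans [2:9] → '<74hjr>'.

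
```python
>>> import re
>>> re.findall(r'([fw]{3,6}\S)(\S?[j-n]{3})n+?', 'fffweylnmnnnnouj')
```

[('fffwe', 'ylnm')]

The pattern matches 3 to 6 of one of [fw], then a non-whitespace character (captured); then optionally a non-whitespace character, then exactly 3 of a character in [j-n] (captured); then one or more of a literal 'n' (lazy).
Walking the string: at [0:10] match 'fffweylnmn', groups = ('fffwe', 'ylnm').
`findall` packs the 2 group values into a tuple for every match.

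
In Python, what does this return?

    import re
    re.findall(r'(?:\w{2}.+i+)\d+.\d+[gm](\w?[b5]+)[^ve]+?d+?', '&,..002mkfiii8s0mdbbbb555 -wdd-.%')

['dbbbb555']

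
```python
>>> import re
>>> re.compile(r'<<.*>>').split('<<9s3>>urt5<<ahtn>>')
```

['', '']

Matches to split on: at [0:19] → '<<9s3>>urt5<<ahtn>>'.
`split` removes every match and returns the 2 fragments in between.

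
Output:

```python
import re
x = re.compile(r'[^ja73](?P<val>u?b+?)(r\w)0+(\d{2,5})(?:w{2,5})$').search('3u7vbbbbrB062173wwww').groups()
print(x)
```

The match spans [3:20] → 'vbbbbrB062173wwww'.
Captured: group 1 = 'bbbb', group 2 = 'rB', group 3 = '62173'.

('bbbb', 'rB', '62173')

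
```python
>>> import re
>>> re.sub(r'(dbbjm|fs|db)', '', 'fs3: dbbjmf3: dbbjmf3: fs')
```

'3: f3: f3: '

Alternation tries branches left to right and keeps the first one that lets the overall match succeed at that position.
`sub` substitutes '' at each match site.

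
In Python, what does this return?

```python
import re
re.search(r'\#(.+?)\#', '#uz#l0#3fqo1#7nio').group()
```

'#uz#'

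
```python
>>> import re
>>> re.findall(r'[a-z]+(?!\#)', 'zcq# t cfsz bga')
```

['zc', 't', 'cfsz', 'bga']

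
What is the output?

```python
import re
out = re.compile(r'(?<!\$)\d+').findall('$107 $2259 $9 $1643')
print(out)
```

A negative assertion filters positions out without eating any characters.
Since nothing is captured, `findall` lists the 3 matched substrings directly.

['07', '259', '643']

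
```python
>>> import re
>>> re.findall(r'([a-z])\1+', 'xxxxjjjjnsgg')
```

['x', 'j', 'g']

`\1` has to match the exact text group 1 already captured.
One capturing group, so `findall` returns just the captured substring from each match — 3 in all.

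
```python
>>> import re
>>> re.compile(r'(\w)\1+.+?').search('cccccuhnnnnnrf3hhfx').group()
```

'cccccu'

`\1` is not a pattern — it's the concrete string captured by group 1, re-applied verbatim.
`re.search` scans for the first position where the pattern succeeds.
The match spans [0:6] → 'cccccu'.
Captured: group 1 = 'c'.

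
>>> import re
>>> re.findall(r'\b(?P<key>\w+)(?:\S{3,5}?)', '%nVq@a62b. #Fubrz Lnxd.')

This matches a word boundary (`\b`, zero-width); then one or more of a word character (captured as 'key'); then 3 to 5 of a non-whitespace character (lazy) (non-capturing group).
Scanning left to right: at [1:7] match 'nVq@a6', group 1 = 'nVq'; at [12:17] match 'Fubrz', group 1 = 'Fu'; at [18:23] match 'Lnxd.', group 1 = 'Ln'.
One capturing group, so `findall` returns just the captured substring from each match — 3 in all.

['nVq', 'Fu', 'Ln']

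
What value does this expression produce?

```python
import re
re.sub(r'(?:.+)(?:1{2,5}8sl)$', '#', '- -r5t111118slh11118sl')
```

Pattern: one or more of any character (non-capturing group); then 2 to 5 of the literal '1', then the literal '8sl' (non-capturing group); then anchored at the end.
Matches: at [0:22] → '- -r5t111118slh11118sl'.
`sub` substitutes '#' at each match site.

'#'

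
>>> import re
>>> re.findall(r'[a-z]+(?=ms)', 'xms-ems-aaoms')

Lookahead/lookbehind check context without consuming it, so the matched span excludes the asserted characters.
Scanning left to right: at [0:1] → 'x'; at [4:5] → 'e'; at [8:11] → 'aao'.
`findall` yields the raw match text (3 of them) because the pattern has no groups.

['x', 'e', 'aao']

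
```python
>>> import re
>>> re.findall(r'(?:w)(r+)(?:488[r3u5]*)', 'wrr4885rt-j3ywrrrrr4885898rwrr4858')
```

['rr', 'rrrrr']

Pattern: a literal 'w' (non-capturing group); then one or more of a literal 'r' (captured); then the literal '48', then a literal '8', then zero or more of one of [r3u5] (non-capturing group).
Walking the string: at [0:8] match 'wrr4885r', group 1 = 'rr'; at [13:23] match 'wrrrrr4885', group 1 = 'rrrrr'.
With a single group, `findall` returns only what that group captured — 2 items.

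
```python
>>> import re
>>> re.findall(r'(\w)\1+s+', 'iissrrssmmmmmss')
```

A backreference is literal: `\1` must see the identical characters the first group matched.
Because there's exactly one group, `findall` drops the full match and keeps group 1 from each hit.

['i', 'r', 'm']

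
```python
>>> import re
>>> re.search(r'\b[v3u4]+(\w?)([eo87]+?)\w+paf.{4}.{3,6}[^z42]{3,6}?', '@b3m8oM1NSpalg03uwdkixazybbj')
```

None

This matches a word boundary (`\b`, zero-width); then one or more of one of [v3u4]; then optionally a word character (captured); then one or more of one of [eo87] (lazy) (captured); then one or more of a word character, then the literal 'paf'; then exactly 4 of any character, then 3 to 6 of any character, then 3 to 6 of any character except [z42] (lazy).
Here nothing in the string fits, so the call returns None.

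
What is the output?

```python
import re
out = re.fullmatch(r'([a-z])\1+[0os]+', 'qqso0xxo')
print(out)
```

None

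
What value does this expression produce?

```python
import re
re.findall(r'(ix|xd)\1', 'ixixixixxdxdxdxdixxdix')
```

['ix', 'ix', 'xd', 'xd']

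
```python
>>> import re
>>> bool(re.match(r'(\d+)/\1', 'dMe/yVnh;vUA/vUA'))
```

False

`re.match` only tries the pattern at the start of the string.
Here the pattern fails at index 0, so the call returns None, and `bool(None)` is False.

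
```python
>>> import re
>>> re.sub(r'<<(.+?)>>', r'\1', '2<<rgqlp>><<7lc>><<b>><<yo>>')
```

Matches: at [1:10] → '<<rgqlp>>'; at [10:17] → '<<7lc>>'; at [17:22] → '<<b>>'; at [22:28] → '<<yo>>'.
`\1` in the replacement pulls in group 1's text for each match.

'2rgqlp7lcbyo'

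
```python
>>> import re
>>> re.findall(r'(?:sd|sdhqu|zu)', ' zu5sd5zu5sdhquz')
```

Alternation tries branches left to right and keeps the first one that lets the overall match succeed at that position.
Matches: at [1:3] → 'zu'; at [4:6] → 'sd'; at [7:9] → 'zu'; at [10:12] → 'sd'.
With no groups in the pattern, `findall` gives back each whole match — 4 here.

['zu', 'sd', 'zu', 'sd']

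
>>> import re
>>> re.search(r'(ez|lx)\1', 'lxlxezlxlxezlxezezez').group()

`\1` has to match the exact text group 1 already captured.
The match spans [0:4] → 'lxlx'.

'lxlx'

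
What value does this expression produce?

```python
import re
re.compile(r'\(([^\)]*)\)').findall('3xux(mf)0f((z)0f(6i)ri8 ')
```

Matches: at [4:8] match '(mf)', group 1 = 'mf'; at [10:14] match '((z)', group 1 = '(z'; at [16:20] match '(6i)', group 1 = '6i'.
`findall` collects group 1 from each match (3 total).

['mf', '(z', '6i']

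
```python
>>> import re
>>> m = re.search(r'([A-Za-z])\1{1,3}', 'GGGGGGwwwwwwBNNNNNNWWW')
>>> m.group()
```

'GGGG'

`\1` is not a pattern — it's the concrete string captured by group 1, re-applied verbatim.
`search` walks the string left to right and returns the first match it finds.
The match spans [0:4] → 'GGGG'.
Captured: group 1 = 'G'.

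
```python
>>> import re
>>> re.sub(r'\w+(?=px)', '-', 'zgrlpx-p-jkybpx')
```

'-px-p--px'

The positive lookaround only admits positions where the adjacent text matches; those characters stay outside the span.
Every occurrence is swapped for '-'.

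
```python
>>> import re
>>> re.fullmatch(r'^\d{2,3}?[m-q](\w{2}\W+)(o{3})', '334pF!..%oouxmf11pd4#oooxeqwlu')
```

Pattern: anchored at the start of the string; then 2 to 3 of a digit (lazy), then a character in [m-q]; then exactly 2 of a word character, then one or more of a non-word character (captured); then exactly 3 of a literal 'o' (captured).
`re.fullmatch` is like wrapping the pattern in `^…$` (in single-line mode).
Here the string isn't matched end-to-end, so the call returns None.

None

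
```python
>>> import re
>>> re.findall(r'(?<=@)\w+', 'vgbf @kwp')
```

['kwp']

Lookahead/lookbehind check context without consuming it, so the matched span excludes the asserted characters.
Since nothing is captured, `findall` lists the 1 matched substring directly.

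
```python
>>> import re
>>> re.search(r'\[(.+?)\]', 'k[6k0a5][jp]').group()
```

With the lazy modifier that quantifier settles for the fewest repetitions that let the rest of the pattern succeed (the atoms after it are unaffected and can still be greedy).
`search` walks the string left to right and returns the first match it finds.
The match spans [1:8] → '[6k0a5]'.
Captured: group 1 = '6k0a5'.

'[6k0a5]'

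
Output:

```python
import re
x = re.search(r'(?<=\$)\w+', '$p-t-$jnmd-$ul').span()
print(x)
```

Because the assertion is zero-width, the text it checks is not consumed and won't appear in the result.
The match spans [1:2] → 'p'.

(1, 2)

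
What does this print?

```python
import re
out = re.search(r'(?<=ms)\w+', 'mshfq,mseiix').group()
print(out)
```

hfq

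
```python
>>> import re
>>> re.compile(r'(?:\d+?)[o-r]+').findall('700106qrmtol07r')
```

This matches one or more of a digit (lazy) (non-capturing group); then one or more of a character in [o-r].
Scanning left to right: at [0:8] → '700106qr'; at [12:15] → '07r'.
No capturing groups, so `findall` returns the 2 full match strings.

['700106qr', '07r']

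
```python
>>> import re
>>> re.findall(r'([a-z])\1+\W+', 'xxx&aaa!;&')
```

['x', 'a']

The backreference `\1` re-matches whatever the first group consumed, character for character.
Walking the string: at [0:4] match 'xxx&', group 1 = 'x'; at [4:10] match 'aaa!;&', group 1 = 'a'.
One capturing group, so `findall` returns just the captured substring from each match — 2 in all.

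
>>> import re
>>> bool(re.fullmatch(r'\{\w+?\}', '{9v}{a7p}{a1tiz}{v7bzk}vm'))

`fullmatch` succeeds only if the pattern covers the string from start to end.
Here there's no way to consume every character, so the call returns None, and `bool(None)` is False.

False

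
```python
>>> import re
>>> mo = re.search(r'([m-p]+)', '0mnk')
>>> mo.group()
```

This matches one or more of a character in [m-p] (captured).
`re.search` scans for the first position where the pattern succeeds.
The match spans [1:3] → 'mn'.
Captured: group 1 = 'mn'.

'mn'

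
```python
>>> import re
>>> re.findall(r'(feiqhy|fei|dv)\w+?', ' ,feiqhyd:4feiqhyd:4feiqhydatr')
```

['feiqhy', 'feiqhy', 'feiqhy']

`|` is ordered: at each position the engine commits to the first alternative that works.
Scanning left to right: at [2:9] match 'feiqhyd', group 1 = 'feiqhy'; at [11:18] match 'feiqhyd', group 1 = 'feiqhy'; at [20:27] match 'feiqhyd', group 1 = 'feiqhy'.
Because there's exactly one group, `findall` drops the full match and keeps group 1 from each hit.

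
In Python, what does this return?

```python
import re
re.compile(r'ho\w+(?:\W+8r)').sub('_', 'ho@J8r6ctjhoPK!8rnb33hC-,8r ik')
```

Each match is replaced by '_'.

'ho@J8r6ctj_nb33hC-,8r ik'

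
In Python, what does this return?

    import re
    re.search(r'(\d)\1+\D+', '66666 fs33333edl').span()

A backreference is literal: `\1` must see the identical characters the first group matched.
`re.search` tries every starting position until one works.
The match spans [0:8] → '66666 fs'.
Captured: group 1 = '6'.

(0, 8)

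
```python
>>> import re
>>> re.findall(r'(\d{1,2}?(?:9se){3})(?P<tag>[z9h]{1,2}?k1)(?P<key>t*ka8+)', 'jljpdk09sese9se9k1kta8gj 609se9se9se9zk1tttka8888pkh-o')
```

[('609se9se9se', '9zk1', 'tttka8888')]

The pattern matches 1 to 2 of a digit (lazy), then the literal '9se' repeated 3 times (captured); then 1 to 2 of one of [z9h] (lazy), then the literal 'k1' (captured as 'tag'); then zero or more of the literal 't', then the literal 'ka', then one or more of the literal '8' (captured as 'key').
Matches: at [25:49] match '609se9se9se9zk1tttka8888', groups = ('609se9se9se', '9zk1', 'tttka8888').
`findall` packs the 3 group values into a tuple for every match.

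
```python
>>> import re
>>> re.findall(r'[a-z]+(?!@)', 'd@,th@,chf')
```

['t', 'chf']

A negative assertion filters positions out without eating any characters.
With no groups in the pattern, `findall` gives back each whole match — 2 here.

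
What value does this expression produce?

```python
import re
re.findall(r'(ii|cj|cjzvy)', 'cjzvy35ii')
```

['cj', 'ii']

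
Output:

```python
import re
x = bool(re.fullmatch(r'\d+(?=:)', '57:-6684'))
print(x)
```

False

The positive lookaround only admits positions where the adjacent text matches; those characters stay outside the span.
For `fullmatch`, every character of the input must be accounted for by the pattern.
Here there's no way to consume every character, so the call returns None, and `bool(None)` is False.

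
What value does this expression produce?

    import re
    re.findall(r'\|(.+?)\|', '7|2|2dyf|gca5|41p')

['2', 'gca5']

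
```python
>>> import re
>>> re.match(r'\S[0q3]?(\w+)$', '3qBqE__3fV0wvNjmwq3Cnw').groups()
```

('BqE__3fV0wvNjmwq3Cnw',)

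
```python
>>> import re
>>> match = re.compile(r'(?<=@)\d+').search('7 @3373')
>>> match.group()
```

Because the assertion is zero-width, the text it checks is not consumed and won't appear in the result.
`re.search` scans for the first position where the pattern succeeds.
The match spans [3:7] → '3373'.

'3373'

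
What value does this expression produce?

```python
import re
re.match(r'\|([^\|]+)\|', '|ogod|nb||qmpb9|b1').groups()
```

('ogod',)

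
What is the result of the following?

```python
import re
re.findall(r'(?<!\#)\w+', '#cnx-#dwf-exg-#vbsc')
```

['nx', 'wf', 'exg', 'bsc']

The negative lookahead/lookbehind blocks any match where the forbidden context is present.
With no groups in the pattern, `findall` gives back each whole match — 4 here.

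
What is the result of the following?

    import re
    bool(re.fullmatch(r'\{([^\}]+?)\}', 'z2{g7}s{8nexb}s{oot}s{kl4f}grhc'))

False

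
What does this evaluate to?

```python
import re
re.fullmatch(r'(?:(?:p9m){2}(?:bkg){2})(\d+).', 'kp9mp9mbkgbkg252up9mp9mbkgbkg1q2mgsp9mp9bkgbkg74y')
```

None

`fullmatch` succeeds only if the pattern covers the string from start to end.
Here the string isn't matched end-to-end, so the call returns None.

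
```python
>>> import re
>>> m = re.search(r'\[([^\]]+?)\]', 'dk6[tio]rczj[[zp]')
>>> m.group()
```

'[tio]'

The match spans [3:8] → '[tio]'.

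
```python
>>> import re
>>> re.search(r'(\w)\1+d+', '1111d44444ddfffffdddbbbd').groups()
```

After group 1 captures some text, `\1` only succeeds where that same text appears again.
`re.search` scans for the first position where the pattern succeeds.
The match spans [0:5] → '1111d'.
Captured: group 1 = '1'.

('1',)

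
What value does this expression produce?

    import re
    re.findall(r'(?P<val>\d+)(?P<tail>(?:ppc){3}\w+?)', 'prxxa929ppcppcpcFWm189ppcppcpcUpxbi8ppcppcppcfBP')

[('8', 'ppcppcppcf')]

Pattern: one or more of a digit (captured as 'val'); then the literal 'ppc' repeated 3 times, then one or more of a word character (lazy) (captured as 'tail').
A non-greedy quantifier consumes as few characters as it can — just enough that the remainder of the pattern still matches from where it stops; whatever follows it matches normally.
Walking the string: at [35:46] match '8ppcppcppcf', groups = ('8', 'ppcppcppcf').
`findall` packs the 2 group values into a tuple for every match.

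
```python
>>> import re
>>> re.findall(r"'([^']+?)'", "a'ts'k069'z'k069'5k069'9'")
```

One capturing group, so `findall` returns just the captured substring from each match — 3 in all.

['ts', 'z', '5k069']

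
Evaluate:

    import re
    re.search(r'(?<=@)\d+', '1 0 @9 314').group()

'9'

The lookaround is zero-width — it requires the adjacent text to match without consuming it, so the asserted text isn't part of the match.
`re.search` scans for the first position where the pattern succeeds.
The match spans [5:6] → '9'.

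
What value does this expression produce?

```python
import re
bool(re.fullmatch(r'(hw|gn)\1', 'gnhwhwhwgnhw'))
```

False

`fullmatch` succeeds only if the pattern covers the string from start to end.
Here the string isn't matched end-to-end, so the call returns None, and `bool(None)` is False.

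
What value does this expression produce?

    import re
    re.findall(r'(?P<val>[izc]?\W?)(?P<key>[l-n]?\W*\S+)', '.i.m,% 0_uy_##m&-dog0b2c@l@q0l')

[('.', 'i.m,%'), (' ', '0_uy_##m&-dog0b2c@l@q0l')]

Pattern: optionally one of [izc], then optionally a non-word character (captured as 'val'); then optionally a character in [l-n], then zero or more of a non-word character, then one or more of a non-whitespace character (captured as 'key').
Multiple groups make `findall` return tuples — one 2-tuple for each match.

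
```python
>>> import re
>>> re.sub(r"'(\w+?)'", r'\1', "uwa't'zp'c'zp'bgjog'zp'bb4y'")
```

Matches: at [3:6] → "'t'"; at [8:11] → "'c'"; at [13:20] → "'bgjog'"; at [22:28] → "'bb4y'".
`\1` in the replacement pulls in group 1's text for each match.

'uwatzpczpbgjogzpbb4y'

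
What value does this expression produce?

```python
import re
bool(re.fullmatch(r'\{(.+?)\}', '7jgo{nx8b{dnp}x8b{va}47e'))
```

False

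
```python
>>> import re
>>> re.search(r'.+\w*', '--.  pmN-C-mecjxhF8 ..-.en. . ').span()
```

The match spans [0:30] → '--.  pmN-C-mecjxhF8 ..-.en. . '.

(0, 30)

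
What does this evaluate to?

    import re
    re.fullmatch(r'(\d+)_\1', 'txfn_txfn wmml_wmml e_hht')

`\1` is not a pattern — it's the concrete string captured by group 1, re-applied verbatim.
For `fullmatch`, every character of the input must be accounted for by the pattern.
Here the pattern can't cover the whole string, so the call returns None.

None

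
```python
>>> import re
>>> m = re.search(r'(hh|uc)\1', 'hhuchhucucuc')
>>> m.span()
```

(6, 10)

`\1` has to match the exact text group 1 already captured.
The match spans [6:10] → 'ucuc'.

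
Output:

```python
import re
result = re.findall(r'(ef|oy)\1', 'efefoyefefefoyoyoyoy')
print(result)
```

`\1` has to match the exact text group 1 already captured.
One capturing group, so `findall` returns just the captured substring from each match — 4 in all.

['ef', 'ef', 'oy', 'oy']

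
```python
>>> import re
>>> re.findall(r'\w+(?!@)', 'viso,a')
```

The negative lookaround is zero-width — it rules out positions where the adjacent text would match, without consuming anything.
With no groups in the pattern, `findall` gives back each whole match — 2 here.

['viso', 'a']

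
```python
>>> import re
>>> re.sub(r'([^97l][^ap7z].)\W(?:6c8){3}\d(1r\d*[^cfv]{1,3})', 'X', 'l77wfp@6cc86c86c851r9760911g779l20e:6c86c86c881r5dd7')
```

Pattern: any character except [97l], then any character except [ap7z], then any character (captured); then a non-word character, then the literal '6c8' repeated 3 times, then a digit; then the literal '1r', then zero or more of a digit, then 1 to 3 of any character except [cfv] (captured).
Matches: at [32:52] → '20e:6c86c86c881r5dd7'.
Every occurrence is swapped for 'X'.

'l77wfp@6cc86c86c851r9760911g779lX'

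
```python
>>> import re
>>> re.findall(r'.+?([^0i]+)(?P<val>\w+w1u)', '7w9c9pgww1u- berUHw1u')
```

[('w9c9pgww1u- berU', 'Hw1u')]

Pattern: one or more of any character (lazy); then one or more of any character except [0i] (captured); then one or more of a word character, then the literal 'w1u' (captured as 'val').
The `?` after the quantifier makes it lazy — it takes as little as possible before letting the rest of the pattern try.
Matches: at [0:21] match '7w9c9pgww1u- berUHw1u', groups = ('w9c9pgww1u- berU', 'Hw1u').
Multiple groups make `findall` return tuples — one 2-tuple for the one match.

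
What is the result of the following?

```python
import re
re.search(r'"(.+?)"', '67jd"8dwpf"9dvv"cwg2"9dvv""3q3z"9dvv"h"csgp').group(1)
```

A non-greedy quantifier consumes as few characters as it can — just enough that the remainder of the pattern still matches from where it stops; whatever follows it matches normally.
`re.search` tries every starting position until one works.
The match spans [4:11] → '"8dwpf"'.
Captured: group 1 = '8dwpf'.

'8dwpf'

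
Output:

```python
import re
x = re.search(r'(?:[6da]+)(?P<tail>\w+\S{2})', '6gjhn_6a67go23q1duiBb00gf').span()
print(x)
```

Pattern: one or more of one of [6da] (non-capturing group); then one or more of a word character, then exactly 2 of a non-whitespace character (captured as 'tail').
The match spans [0:25] → '6gjhn_6a67go23q1duiBb00gf'.

(0, 25)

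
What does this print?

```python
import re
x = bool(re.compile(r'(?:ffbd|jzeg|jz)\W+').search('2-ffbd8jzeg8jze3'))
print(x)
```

False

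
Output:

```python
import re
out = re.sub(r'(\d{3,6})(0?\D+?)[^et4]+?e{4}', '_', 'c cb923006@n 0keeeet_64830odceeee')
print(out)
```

Every occurrence is swapped for '_'.

c cb_t__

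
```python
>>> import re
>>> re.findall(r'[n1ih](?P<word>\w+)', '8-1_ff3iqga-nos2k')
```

Because there's exactly one group, `findall` drops the full match and keeps group 1 from each hit.

['_ff3iqga', 'os2k']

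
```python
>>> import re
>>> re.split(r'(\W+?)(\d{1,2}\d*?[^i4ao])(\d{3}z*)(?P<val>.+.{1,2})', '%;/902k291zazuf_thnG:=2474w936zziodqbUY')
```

Pattern: one or more of a non-word character (lazy) (captured); then 1 to 2 of a digit, then zero or more of a digit (lazy), then any character except [i4ao] (captured); then exactly 3 of a digit, then zero or more of a literal 'z' (captured); then one or more of any character, then 1 to 2 of any character (captured as 'val').
Matches to split on: at [0:39] → '%;/902k291zazuf_thnG:=2474w936zziodqbUY'.
The group in the pattern means `split` returns the separators' captures alongside the pieces.

['', '%;/', '902k', '291z', 'azuf_thnG:=2474w936zziodqbUY', '']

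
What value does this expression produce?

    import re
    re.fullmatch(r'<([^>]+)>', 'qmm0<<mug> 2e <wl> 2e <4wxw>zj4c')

`re.fullmatch` is like wrapping the pattern in `^…$` (in single-line mode).
Here there's no way to consume every character, so the call returns None.

None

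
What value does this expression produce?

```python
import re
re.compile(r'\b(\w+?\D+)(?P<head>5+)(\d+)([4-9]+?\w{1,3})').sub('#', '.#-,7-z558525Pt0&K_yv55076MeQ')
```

'.#-,#&#'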